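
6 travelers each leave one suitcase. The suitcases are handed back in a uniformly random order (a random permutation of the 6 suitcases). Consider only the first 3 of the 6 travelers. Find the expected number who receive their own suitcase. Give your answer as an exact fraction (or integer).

Let Xᵢ = 1 if person i gets their own suitcase. For each i, P(Xᵢ=1) = 1/6.
By linearity of expectation, E[X₁+…+X_3] = 3·(1/6) = 1/2.

1/2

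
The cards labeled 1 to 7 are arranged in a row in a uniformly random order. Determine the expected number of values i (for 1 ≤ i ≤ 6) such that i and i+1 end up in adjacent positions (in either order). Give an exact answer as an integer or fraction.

For each i ∈ {1,…,6}, let Xᵢ = 1 if i and i+1 are adjacent. P(Xᵢ=1) = 2·(7−1)!/7! = 2/7.
By linearity, E[ΣXᵢ] = (6)·(2/7) = 12/7.

12/7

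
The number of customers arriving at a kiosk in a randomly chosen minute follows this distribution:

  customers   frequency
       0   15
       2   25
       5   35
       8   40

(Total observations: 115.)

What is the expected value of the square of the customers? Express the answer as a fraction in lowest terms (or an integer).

707/23

Total = 115, so P(customers=0) = 15/115, etc.
E[X²] = (3/23)·0 + (5/23)·4 + (7/23)·25 + (8/23)·64
     = 707/23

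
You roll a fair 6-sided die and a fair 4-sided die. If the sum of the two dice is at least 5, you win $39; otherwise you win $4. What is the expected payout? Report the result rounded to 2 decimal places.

E[payout] = (1/4)·4 + (3/4)·39 = 121/4
≈ $30.25

$30.25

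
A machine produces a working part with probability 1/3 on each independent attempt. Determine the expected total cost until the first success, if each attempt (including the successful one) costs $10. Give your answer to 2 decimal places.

E[#attempts] = 1/p = 3; E[cost] = 10·3 = 30.
≈ 30.00

$30.00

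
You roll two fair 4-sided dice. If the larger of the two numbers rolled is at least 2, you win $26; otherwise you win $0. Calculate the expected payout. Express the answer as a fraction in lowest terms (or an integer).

E[payout] = (1/16)·0 + (15/16)·26 = 195/8

195/8 dollars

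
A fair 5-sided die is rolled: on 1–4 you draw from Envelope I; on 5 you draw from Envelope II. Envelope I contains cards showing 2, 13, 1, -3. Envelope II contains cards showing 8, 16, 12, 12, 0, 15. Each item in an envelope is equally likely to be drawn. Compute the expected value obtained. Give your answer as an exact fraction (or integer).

E[X | Envelope I] = (2 + 13 + 1 − 3)/4 = 13/4
E[X | Envelope II] = (8 + 16 + 12 + 12 + 0 + 15)/6 = 21/2
E[X] = (4/5)·13/4 + (1/5)·21/2 = 47/10

47/10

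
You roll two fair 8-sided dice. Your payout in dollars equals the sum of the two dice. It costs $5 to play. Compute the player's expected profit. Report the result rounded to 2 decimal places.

Distribution of the sum of the two dice: 2 w.p. 1/64, 3 w.p. 1/32, 4 w.p. 3/64, 5 w.p. 1/16, 6 w.p. 5/64, 7 w.p. 3/32, …
E[payout] = (1/64)·2 + (1/32)·3 + (3/64)·4 + (1/16)·5 + (5/64)·6 + (3/32)·7 + (7/64)·8 + (1/8)·9 + (7/64)·10 + (3/32)·11 + (5/64)·12 + (1/16)·13 + (3/64)·14 + (1/32)·15 + (1/64)·16 = 9
Expected profit = 9 − 5 = 4 ≈ $4.00

$4.00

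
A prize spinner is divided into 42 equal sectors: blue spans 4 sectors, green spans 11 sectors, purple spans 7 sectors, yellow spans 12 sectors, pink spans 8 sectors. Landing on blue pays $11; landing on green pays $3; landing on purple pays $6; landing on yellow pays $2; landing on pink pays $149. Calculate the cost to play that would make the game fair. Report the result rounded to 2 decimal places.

E[payout] = (4/42)·11 + (11/42)·3 + (7/42)·6 + (12/42)·2 + (8/42)·149 = 445/14
Fair fee = E[payout] = 445/14 ≈ $31.79

$31.79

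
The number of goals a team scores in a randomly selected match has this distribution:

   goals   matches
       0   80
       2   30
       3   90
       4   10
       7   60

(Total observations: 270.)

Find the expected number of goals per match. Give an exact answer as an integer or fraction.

79/27

Total = 270, so P(goals=0) = 80/270, etc.
E[X] = (8/27)·0 + (1/9)·2 + (1/3)·3 + (1/27)·4 + (2/9)·7
     = 79/27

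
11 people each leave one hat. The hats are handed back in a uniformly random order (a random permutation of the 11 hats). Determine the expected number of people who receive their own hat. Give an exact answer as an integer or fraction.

Let Xᵢ = 1 if person i gets their own hat. For each i, P(Xᵢ=1) = 1/11.
By linearity of expectation, E[X₁+…+X_11] = 11·(1/11) = 1.

1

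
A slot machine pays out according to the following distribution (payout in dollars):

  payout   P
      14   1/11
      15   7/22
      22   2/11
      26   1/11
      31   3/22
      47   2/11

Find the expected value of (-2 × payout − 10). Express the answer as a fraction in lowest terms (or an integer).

E[-2x-10] = (1/11)·(-38) + (7/22)·(-40) + (2/11)·(-54) + (1/11)·(-62) + (3/22)·(-72) + (2/11)·(-104)
     = -664/11

-664/11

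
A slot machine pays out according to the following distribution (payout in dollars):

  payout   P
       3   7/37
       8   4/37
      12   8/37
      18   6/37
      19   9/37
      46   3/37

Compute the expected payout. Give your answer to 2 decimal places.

$15.30

E[X] = (7/37)·3 + (4/37)·8 + (8/37)·12 + (6/37)·18 + (9/37)·19 + (3/37)·46
     = 566/37 ≈ 15.30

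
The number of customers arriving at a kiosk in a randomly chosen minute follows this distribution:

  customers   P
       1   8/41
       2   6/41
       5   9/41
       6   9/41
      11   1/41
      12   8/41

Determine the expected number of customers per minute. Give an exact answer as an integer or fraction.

E[X] = (8/41)·1 + (6/41)·2 + (9/41)·5 + (9/41)·6 + (1/41)·11 + (8/41)·12
     = 226/41

226/41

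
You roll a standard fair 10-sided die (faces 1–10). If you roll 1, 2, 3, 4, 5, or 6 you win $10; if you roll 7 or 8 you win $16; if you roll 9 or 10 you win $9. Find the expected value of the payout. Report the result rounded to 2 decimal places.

$11.00

E[payout] = (1/5)·9 + (3/5)·10 + (1/5)·16 = 11
≈ $11.00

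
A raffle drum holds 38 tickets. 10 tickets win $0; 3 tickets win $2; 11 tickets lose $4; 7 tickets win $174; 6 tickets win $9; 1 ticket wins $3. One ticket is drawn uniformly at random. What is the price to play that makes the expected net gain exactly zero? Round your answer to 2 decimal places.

E[payout] = (10/38)·0 + (3/38)·2 + (11/38)·(-4) + (7/38)·174 + (6/38)·9 + (1/38)·3 = 1237/38
Fair fee = E[payout] = 1237/38 ≈ $32.55

$32.55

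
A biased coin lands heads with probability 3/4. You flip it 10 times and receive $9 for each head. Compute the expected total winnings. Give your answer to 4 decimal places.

E[#heads] = 10·3/4 = 15/2 (linearity over flips).
E[winnings] = 9·15/2 = 135/2.
≈ 67.5000

$67.5000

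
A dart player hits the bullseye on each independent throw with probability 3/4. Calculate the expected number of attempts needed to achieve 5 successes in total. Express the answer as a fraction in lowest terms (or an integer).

By linearity (sum of 5 independent geometric waits), E[trials] = 5/p = 5/(3/4) = 20/3.

20/3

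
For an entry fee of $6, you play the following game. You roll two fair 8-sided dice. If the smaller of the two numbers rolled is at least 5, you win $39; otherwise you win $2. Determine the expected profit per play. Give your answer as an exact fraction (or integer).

21/4 dollars

E[payout] = (3/4)·2 + (1/4)·39 = 45/4
Expected profit = 45/4 − 6 = 21/4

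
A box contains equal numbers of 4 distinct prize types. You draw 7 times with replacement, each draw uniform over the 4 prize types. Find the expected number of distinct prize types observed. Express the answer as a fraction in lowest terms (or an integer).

14197/4096

Let Xⱼ=1 if type j appears at least once. P(Xⱼ=1) = 1 − ((4−1)/4)^7 = 14197/16384.
E[#distinct] = 4·14197/16384 = 14197/4096.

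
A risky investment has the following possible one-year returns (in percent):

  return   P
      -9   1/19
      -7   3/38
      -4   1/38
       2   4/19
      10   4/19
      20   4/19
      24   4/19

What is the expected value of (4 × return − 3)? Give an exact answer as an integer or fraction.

753/19

E[4x-3] = (1/19)·(-39) + (3/38)·(-31) + (1/38)·(-19) + (4/19)·5 + (4/19)·37 + (4/19)·77 + (4/19)·93
     = 753/19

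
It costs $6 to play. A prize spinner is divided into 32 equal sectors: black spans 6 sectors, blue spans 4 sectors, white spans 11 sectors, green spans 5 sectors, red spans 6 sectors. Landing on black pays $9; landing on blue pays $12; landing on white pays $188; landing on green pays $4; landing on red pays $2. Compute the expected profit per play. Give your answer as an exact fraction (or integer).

1005/16 dollars

E[payout] = (6/32)·9 + (4/32)·12 + (11/32)·188 + (5/32)·4 + (6/32)·2 = 1101/16
Expected profit = 1101/16 − 6 = 1005/16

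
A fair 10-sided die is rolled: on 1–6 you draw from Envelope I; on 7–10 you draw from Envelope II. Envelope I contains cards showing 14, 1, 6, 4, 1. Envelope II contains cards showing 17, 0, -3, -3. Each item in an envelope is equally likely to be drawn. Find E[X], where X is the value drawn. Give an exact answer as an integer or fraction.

E[X | Envelope I] = (14 + 1 + 6 + 4 + 1)/5 = 26/5
E[X | Envelope II] = (17 + 0 − 3 − 3)/4 = 11/4
E[X] = (3/5)·26/5 + (2/5)·11/4 = 211/50

211/50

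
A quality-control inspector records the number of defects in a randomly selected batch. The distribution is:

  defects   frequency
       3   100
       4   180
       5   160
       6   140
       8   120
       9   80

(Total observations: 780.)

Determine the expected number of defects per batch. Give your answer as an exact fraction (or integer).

217/39

Total = 780, so P(defects=3) = 100/780, etc.
E[X] = (5/39)·3 + (3/13)·4 + (8/39)·5 + (7/39)·6 + (2/13)·8 + (4/39)·9
     = 217/39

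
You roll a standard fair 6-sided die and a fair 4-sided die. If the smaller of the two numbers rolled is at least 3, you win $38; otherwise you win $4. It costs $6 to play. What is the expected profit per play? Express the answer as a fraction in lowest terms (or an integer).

E[payout] = (2/3)·4 + (1/3)·38 = 46/3
Expected profit = 46/3 − 6 = 28/3

28/3 dollars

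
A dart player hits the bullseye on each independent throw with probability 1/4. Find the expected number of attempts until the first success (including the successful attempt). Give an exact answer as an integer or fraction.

4

For a geometric distribution, E[trials] = 1/p = 1/(1/4) = 4.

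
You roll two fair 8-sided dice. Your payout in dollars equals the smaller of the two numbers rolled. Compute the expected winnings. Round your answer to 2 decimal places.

$3.19

Distribution of the smaller of the two numbers rolled: 1 w.p. 15/64, 2 w.p. 13/64, 3 w.p. 11/64, 4 w.p. 9/64, 5 w.p. 7/64, 6 w.p. 5/64, …
E[payout] = (15/64)·1 + (13/64)·2 + (11/64)·3 + (9/64)·4 + (7/64)·5 + (5/64)·6 + (3/64)·7 + (1/64)·8 = 51/16
≈ $3.19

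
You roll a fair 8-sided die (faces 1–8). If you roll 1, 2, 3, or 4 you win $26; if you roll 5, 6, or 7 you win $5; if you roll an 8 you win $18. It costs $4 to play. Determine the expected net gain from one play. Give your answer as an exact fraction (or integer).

E[payout] = (3/8)·5 + (1/8)·18 + (1/2)·26 = 137/8
Expected profit = 137/8 − 4 = 105/8

105/8 dollars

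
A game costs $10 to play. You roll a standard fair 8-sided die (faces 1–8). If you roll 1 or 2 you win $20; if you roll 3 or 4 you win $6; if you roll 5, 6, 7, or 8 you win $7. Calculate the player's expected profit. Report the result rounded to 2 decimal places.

E[payout] = (1/4)·6 + (1/2)·7 + (1/4)·20 = 10
Expected profit = 10 − 10 = 0 ≈ $0.00

$0.00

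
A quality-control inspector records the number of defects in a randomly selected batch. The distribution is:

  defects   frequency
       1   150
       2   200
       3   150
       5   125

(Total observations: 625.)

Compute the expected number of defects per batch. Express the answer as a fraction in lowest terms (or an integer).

13/5

Total = 625, so P(defects=1) = 150/625, etc.
E[X] = (6/25)·1 + (8/25)·2 + (6/25)·3 + (1/5)·5
     = 13/5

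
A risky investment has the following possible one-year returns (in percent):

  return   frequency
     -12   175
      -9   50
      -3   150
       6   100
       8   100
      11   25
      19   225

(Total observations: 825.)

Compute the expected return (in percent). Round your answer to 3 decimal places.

3.576

Total = 825, so P(return=-12) = 175/825, etc.
E[X] = (7/33)·(-12) + (2/33)·(-9) + (2/11)·(-3) + (4/33)·6 + (4/33)·8 + (1/33)·11 + (3/11)·19
     = 118/33 ≈ 3.576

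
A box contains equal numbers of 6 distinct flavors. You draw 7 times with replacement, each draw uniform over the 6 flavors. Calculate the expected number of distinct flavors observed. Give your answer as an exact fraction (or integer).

201811/46656

Let Xⱼ=1 if type j appears at least once. P(Xⱼ=1) = 1 − ((6−1)/6)^7 = 201811/279936.
E[#distinct] = 6·201811/279936 = 201811/46656.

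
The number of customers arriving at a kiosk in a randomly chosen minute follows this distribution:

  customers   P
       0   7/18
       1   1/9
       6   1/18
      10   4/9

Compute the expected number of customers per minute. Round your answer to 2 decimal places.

E[X] = (7/18)·0 + (1/9)·1 + (1/18)·6 + (4/9)·10
     = 44/9 ≈ 4.89

4.89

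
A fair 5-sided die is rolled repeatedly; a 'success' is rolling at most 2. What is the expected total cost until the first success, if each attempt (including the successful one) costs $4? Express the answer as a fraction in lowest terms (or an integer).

$10

E[#attempts] = 1/p = 5/2; E[cost] = 4·5/2 = 10.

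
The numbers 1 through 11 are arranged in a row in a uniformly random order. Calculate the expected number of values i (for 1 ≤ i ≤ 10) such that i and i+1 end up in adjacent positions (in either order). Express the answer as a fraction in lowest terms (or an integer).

For each i ∈ {1,…,10}, let Xᵢ = 1 if i and i+1 are adjacent. P(Xᵢ=1) = 2·(11−1)!/11! = 2/11.
By linearity, E[ΣXᵢ] = (10)·(2/11) = 20/11.

20/11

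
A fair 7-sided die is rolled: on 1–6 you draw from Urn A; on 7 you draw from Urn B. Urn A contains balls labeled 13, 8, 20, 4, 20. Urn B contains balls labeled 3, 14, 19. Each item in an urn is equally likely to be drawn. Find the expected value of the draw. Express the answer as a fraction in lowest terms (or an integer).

E[X | Urn A] = (13 + 8 + 20 + 4 + 20)/5 = 13
E[X | Urn B] = (3 + 14 + 19)/3 = 12
E[X] = (6/7)·13 + (1/7)·12 = 90/7

90/7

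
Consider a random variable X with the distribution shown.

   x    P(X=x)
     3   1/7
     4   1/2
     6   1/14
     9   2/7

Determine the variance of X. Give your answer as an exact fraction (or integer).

271/49

E[X] = (1/7)·3 + (1/2)·4 + (1/14)·6 + (2/7)·9 = 38/7
E[X²] = (1/7)·9 + (1/2)·16 + (1/14)·36 + (2/7)·81 = 35
Var(X) = 35 − (38/7)² = 271/49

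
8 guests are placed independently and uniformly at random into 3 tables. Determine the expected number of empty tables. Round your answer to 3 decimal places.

Let Xⱼ=1 if table j is empty. P(Xⱼ=1) = ((3-1)/3)^8 = 256/6561.
By linearity, E[#empty] = 3·256/6561 = 256/2187.
≈ 0.117

0.117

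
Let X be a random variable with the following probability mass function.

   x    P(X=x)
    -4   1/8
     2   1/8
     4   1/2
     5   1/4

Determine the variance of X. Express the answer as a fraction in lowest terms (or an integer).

E[X] = (1/8)·(-4) + (1/8)·2 + (1/2)·4 + (1/4)·5 = 3
E[X²] = (1/8)·16 + (1/8)·4 + (1/2)·16 + (1/4)·25 = 67/4
Var(X) = 67/4 − (3)² = 31/4

31/4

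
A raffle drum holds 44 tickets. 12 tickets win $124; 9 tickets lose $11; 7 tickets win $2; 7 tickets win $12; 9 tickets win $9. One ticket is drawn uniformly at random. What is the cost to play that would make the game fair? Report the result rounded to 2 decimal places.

$35.64

E[payout] = (12/44)·124 + (9/44)·(-11) + (7/44)·2 + (7/44)·12 + (9/44)·9 = 392/11
Fair fee = E[payout] = 392/11 ≈ $35.64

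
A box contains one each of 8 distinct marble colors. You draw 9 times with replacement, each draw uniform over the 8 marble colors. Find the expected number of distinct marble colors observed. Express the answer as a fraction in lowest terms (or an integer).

Let Xⱼ=1 if type j appears at least once. P(Xⱼ=1) = 1 − ((8−1)/8)^9 = 93864121/134217728.
E[#distinct] = 8·93864121/134217728 = 93864121/16777216.

93864121/16777216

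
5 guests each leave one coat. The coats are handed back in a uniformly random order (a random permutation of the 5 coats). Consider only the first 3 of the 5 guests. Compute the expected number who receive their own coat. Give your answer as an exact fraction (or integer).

3/5

Let Xᵢ = 1 if person i gets their own coat. For each i, P(Xᵢ=1) = 1/5.
By linearity of expectation, E[X₁+…+X_3] = 3·(1/5) = 3/5.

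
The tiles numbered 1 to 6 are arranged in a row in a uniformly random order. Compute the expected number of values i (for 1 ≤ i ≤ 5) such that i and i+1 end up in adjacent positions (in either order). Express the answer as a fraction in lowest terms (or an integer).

5/3

For each i ∈ {1,…,5}, let Xᵢ = 1 if i and i+1 are adjacent. P(Xᵢ=1) = 2·(6−1)!/6! = 2/6.
By linearity, E[ΣXᵢ] = (5)·(2/6) = 5/3.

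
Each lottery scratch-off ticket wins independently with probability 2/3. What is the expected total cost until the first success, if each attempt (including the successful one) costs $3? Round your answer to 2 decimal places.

E[#attempts] = 1/p = 3/2; E[cost] = 3·3/2 = 9/2.
≈ 4.50

$4.50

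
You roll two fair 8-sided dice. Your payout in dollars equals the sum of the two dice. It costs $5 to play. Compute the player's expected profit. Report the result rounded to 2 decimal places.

$4.00

Distribution of the sum of the two dice: 2 w.p. 1/64, 3 w.p. 1/32, 4 w.p. 3/64, 5 w.p. 1/16, 6 w.p. 5/64, 7 w.p. 3/32, …
E[payout] = (1/64)·2 + (1/32)·3 + (3/64)·4 + (1/16)·5 + (5/64)·6 + (3/32)·7 + (7/64)·8 + (1/8)·9 + (7/64)·10 + (3/32)·11 + (5/64)·12 + (1/16)·13 + (3/64)·14 + (1/32)·15 + (1/64)·16 = 9
Expected profit = 9 − 5 = 4 ≈ $4.00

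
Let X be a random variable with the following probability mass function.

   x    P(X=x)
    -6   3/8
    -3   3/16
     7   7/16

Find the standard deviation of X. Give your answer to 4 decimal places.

6.0467

E[X] = 1/4, E[X²] = 293/8
Var(X) = E[X²] − (E[X])² = 293/8 − 1/16 = 585/16
SD(X) = √(585/16) ≈ 6.0467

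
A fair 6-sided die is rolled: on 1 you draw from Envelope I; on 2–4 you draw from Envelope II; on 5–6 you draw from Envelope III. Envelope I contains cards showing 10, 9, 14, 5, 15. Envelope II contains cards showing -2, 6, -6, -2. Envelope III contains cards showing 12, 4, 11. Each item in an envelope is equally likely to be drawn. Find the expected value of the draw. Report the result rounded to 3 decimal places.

E[X | Envelope I] = (10 + 9 + 14 + 5 + 15)/5 = 53/5
E[X | Envelope II] = (-2 + 6 − 6 − 2)/4 = -1
E[X | Envelope III] = (12 + 4 + 11)/3 = 9
E[X] = (1/6)·53/5 + (1/2)·(-1) + (1/3)·9 = 64/15 ≈ 4.267

4.267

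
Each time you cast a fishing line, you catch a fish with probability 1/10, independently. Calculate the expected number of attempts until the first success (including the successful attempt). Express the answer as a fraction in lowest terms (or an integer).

10

For a geometric distribution, E[trials] = 1/p = 1/(1/10) = 10.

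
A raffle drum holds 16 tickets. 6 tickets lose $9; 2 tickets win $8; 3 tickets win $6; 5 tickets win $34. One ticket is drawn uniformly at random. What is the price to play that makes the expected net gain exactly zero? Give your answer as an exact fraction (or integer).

75/8 dollars

E[payout] = (6/16)·(-9) + (2/16)·8 + (3/16)·6 + (5/16)·34 = 75/8
Fair fee = E[payout] = 75/8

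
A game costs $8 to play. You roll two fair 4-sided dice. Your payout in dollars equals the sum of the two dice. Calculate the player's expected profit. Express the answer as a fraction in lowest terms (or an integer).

-$3

Distribution of the sum of the two dice: 2 w.p. 1/16, 3 w.p. 1/8, 4 w.p. 3/16, 5 w.p. 1/4, 6 w.p. 3/16, 7 w.p. 1/8, …
E[payout] = (1/16)·2 + (1/8)·3 + (3/16)·4 + (1/4)·5 + (3/16)·6 + (1/8)·7 + (1/16)·8 = 5
Expected profit = 5 − 8 = -3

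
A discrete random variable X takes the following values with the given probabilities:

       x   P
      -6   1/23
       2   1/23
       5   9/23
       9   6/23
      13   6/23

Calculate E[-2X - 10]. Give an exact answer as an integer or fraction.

E[-2x-10] = (1/23)·2 + (1/23)·(-14) + (9/23)·(-20) + (6/23)·(-28) + (6/23)·(-36)
     = -576/23

-576/23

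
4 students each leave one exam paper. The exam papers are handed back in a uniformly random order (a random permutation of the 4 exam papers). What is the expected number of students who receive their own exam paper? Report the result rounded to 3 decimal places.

Let Xᵢ = 1 if person i gets their own exam paper. For each i, P(Xᵢ=1) = 1/4.
By linearity of expectation, E[X₁+…+X_4] = 4·(1/4) = 1.
≈ 1.000

1.000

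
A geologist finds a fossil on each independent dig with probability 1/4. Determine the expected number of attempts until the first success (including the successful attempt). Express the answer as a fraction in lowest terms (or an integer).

4

For a geometric distribution, E[trials] = 1/p = 1/(1/4) = 4.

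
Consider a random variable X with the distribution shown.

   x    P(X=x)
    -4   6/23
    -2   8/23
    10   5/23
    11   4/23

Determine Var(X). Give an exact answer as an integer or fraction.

E[X] = (6/23)·(-4) + (8/23)·(-2) + (5/23)·10 + (4/23)·11 = 54/23
E[X²] = (6/23)·16 + (8/23)·4 + (5/23)·100 + (4/23)·121 = 1112/23
Var(X) = 1112/23 − (54/23)² = 22660/529

22660/529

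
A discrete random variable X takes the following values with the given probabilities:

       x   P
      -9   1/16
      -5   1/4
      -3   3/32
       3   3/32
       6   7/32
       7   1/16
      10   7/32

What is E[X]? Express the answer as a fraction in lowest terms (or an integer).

E[X] = (1/16)·(-9) + (1/4)·(-5) + (3/32)·(-3) + (3/32)·3 + (7/32)·6 + (1/16)·7 + (7/32)·10
     = 17/8

17/8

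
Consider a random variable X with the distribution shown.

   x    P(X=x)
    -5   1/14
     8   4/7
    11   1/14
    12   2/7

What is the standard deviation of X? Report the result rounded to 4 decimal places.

E[X] = 59/7, E[X²] = 617/7
Var(X) = E[X²] − (E[X])² = 617/7 − 3481/49 = 838/49
SD(X) = √(838/49) ≈ 4.1355

4.1355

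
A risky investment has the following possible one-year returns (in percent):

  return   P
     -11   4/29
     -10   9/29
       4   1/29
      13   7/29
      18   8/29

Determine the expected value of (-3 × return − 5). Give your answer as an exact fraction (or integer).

-460/29

E[-3x-5] = (4/29)·28 + (9/29)·25 + (1/29)·(-17) + (7/29)·(-44) + (8/29)·(-59)
     = -460/29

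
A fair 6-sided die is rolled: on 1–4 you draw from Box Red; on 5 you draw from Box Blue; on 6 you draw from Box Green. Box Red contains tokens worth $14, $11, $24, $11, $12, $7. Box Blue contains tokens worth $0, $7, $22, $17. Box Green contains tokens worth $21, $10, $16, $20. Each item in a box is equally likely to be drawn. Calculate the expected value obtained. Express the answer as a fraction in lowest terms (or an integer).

E[X | Box Red] = (14 + 11 + 24 + 11 + 12 + 7)/6 = 79/6
E[X | Box Blue] = (0 + 7 + 22 + 17)/4 = 23/2
E[X | Box Green] = (21 + 10 + 16 + 20)/4 = 67/4
E[X] = (2/3)·79/6 + (1/6)·23/2 + (1/6)·67/4 = 971/72

971/72 dollars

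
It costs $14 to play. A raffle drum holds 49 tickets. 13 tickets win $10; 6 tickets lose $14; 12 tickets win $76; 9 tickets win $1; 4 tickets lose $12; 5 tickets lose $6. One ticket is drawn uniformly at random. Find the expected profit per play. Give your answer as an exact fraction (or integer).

E[payout] = (13/49)·10 + (6/49)·(-14) + (12/49)·76 + (9/49)·1 + (4/49)·(-12) + (5/49)·(-6) = 127/7
Expected profit = 127/7 − 14 = 29/7

29/7 dollars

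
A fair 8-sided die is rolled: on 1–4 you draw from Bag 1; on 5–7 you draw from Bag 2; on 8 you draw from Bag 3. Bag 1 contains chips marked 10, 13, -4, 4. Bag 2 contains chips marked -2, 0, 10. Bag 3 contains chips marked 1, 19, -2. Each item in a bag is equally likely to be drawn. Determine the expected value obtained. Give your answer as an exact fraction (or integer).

37/8

E[X | Bag 1] = (10 + 13 − 4 + 4)/4 = 23/4
E[X | Bag 2] = (-2 + 0 + 10)/3 = 8/3
E[X | Bag 3] = (1 + 19 − 2)/3 = 6
E[X] = (1/2)·23/4 + (3/8)·8/3 + (1/8)·6 = 37/8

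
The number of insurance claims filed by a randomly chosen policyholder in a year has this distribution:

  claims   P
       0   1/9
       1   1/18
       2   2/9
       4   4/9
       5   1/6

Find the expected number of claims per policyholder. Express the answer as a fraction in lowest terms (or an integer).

28/9

E[X] = (1/9)·0 + (1/18)·1 + (2/9)·2 + (4/9)·4 + (1/6)·5
     = 28/9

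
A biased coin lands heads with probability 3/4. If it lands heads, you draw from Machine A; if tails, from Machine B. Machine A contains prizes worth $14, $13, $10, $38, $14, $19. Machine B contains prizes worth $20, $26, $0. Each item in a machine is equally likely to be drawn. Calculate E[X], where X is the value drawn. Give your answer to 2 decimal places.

$17.33

E[X | Machine A] = (14 + 13 + 10 + 38 + 14 + 19)/6 = 18
E[X | Machine B] = (20 + 26 + 0)/3 = 46/3
E[X] = (3/4)·18 + (1/4)·46/3 = 52/3 ≈ 17.33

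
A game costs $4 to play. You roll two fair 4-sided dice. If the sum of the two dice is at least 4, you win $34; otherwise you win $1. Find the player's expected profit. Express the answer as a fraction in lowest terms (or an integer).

381/16 dollars

E[payout] = (3/16)·1 + (13/16)·34 = 445/16
Expected profit = 445/16 − 4 = 381/16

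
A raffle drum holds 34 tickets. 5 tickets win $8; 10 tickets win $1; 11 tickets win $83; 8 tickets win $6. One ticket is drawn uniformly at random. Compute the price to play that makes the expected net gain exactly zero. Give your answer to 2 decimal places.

$29.74

E[payout] = (5/34)·8 + (10/34)·1 + (11/34)·83 + (8/34)·6 = 1011/34
Fair fee = E[payout] = 1011/34 ≈ $29.74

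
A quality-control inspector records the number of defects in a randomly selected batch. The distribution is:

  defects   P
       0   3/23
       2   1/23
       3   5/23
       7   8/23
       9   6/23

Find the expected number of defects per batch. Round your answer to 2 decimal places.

E[X] = (3/23)·0 + (1/23)·2 + (5/23)·3 + (8/23)·7 + (6/23)·9
     = 127/23 ≈ 5.52

5.52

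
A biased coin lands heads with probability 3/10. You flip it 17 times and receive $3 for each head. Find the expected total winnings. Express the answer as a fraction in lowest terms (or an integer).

E[#heads] = 17·3/10 = 51/10 (linearity over flips).
E[winnings] = 3·51/10 = 153/10.

153/10 dollars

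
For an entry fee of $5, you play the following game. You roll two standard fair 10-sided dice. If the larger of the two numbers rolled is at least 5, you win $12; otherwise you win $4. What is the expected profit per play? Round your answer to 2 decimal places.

$5.72

E[payout] = (4/25)·4 + (21/25)·12 = 268/25
Expected profit = 268/25 − 5 = 143/25 ≈ $5.72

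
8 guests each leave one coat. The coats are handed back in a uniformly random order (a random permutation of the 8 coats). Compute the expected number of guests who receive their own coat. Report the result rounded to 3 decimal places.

Let Xᵢ = 1 if person i gets their own coat. For each i, P(Xᵢ=1) = 1/8.
By linearity of expectation, E[X₁+…+X_8] = 8·(1/8) = 1.
≈ 1.000

1.000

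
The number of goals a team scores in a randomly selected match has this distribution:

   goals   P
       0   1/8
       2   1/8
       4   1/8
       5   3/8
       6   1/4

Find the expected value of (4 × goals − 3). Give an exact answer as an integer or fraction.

27/2

E[4x-3] = (1/8)·(-3) + (1/8)·5 + (1/8)·13 + (3/8)·17 + (1/4)·21
     = 27/2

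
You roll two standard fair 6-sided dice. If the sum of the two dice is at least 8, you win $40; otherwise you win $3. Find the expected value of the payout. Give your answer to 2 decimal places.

$18.42

E[payout] = (7/12)·3 + (5/12)·40 = 221/12
≈ $18.42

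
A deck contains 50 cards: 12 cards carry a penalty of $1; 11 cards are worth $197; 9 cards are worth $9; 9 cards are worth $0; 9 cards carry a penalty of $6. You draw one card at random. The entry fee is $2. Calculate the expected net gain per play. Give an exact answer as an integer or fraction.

E[payout] = (12/50)·(-1) + (11/50)·197 + (9/50)·9 + (9/50)·0 + (9/50)·(-6) = 1091/25
Expected profit = 1091/25 − 2 = 1041/25

1041/25 dollars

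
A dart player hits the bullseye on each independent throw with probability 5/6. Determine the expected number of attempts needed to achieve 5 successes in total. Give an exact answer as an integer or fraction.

6

By linearity (sum of 5 independent geometric waits), E[trials] = 5/p = 5/(5/6) = 6.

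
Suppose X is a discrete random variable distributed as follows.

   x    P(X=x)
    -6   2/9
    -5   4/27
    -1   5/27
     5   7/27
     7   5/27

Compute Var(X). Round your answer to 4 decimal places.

E[X] = (2/9)·(-6) + (4/27)·(-5) + (5/27)·(-1) + (7/27)·5 + (5/27)·7 = 1/3
E[X²] = (2/9)·36 + (4/27)·25 + (5/27)·1 + (7/27)·25 + (5/27)·49 = 247/9
Var(X) = 247/9 − (1/3)² = 82/3 ≈ 27.3333

27.3333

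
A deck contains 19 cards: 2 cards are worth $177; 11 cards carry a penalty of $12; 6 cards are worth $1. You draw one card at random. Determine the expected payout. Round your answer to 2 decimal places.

$12.00

E[payout] = (2/19)·177 + (11/19)·(-12) + (6/19)·1 = 12
≈ $12.00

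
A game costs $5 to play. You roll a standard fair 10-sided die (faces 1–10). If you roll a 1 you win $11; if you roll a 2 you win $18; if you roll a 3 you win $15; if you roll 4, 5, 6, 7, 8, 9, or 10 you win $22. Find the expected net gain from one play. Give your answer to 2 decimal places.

$14.80

E[payout] = (1/10)·11 + (1/10)·15 + (1/10)·18 + (7/10)·22 = 99/5
Expected profit = 99/5 − 5 = 74/5 ≈ $14.80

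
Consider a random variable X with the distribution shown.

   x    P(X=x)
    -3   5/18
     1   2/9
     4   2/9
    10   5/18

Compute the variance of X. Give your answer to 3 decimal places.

24.719

E[X] = (5/18)·(-3) + (2/9)·1 + (2/9)·4 + (5/18)·10 = 55/18
E[X²] = (5/18)·9 + (2/9)·1 + (2/9)·16 + (5/18)·100 = 613/18
Var(X) = 613/18 − (55/18)² = 8009/324 ≈ 24.719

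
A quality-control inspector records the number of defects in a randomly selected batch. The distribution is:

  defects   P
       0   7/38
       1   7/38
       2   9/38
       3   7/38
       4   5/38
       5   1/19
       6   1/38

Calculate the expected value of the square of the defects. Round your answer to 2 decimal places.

7.16

E[X²] = (7/38)·0 + (7/38)·1 + (9/38)·4 + (7/38)·9 + (5/38)·16 + (1/19)·25 + (1/38)·36
     = 136/19 ≈ 7.16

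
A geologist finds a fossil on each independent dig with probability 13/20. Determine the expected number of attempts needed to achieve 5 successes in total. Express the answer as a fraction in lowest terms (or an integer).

100/13

By linearity (sum of 5 independent geometric waits), E[trials] = 5/p = 5/(13/20) = 100/13.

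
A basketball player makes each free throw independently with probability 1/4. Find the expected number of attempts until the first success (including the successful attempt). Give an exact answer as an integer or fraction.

For a geometric distribution, E[trials] = 1/p = 1/(1/4) = 4.

4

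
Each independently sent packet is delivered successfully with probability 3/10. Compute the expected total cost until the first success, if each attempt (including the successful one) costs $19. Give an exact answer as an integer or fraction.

190/3 dollars

E[#attempts] = 1/p = 10/3; E[cost] = 19·10/3 = 190/3.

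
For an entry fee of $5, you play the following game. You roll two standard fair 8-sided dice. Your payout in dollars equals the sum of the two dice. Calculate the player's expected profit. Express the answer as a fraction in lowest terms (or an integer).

Distribution of the sum of the two dice: 2 w.p. 1/64, 3 w.p. 1/32, 4 w.p. 3/64, 5 w.p. 1/16, 6 w.p. 5/64, 7 w.p. 3/32, …
E[payout] = (1/64)·2 + (1/32)·3 + (3/64)·4 + (1/16)·5 + (5/64)·6 + (3/32)·7 + (7/64)·8 + (1/8)·9 + (7/64)·10 + (3/32)·11 + (5/64)·12 + (1/16)·13 + (3/64)·14 + (1/32)·15 + (1/64)·16 = 9
Expected profit = 9 − 5 = 4

$4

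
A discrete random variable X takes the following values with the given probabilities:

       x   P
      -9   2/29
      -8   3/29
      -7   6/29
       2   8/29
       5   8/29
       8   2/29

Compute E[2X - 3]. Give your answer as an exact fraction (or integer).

-111/29

E[2x-3] = (2/29)·(-21) + (3/29)·(-19) + (6/29)·(-17) + (8/29)·1 + (8/29)·7 + (2/29)·13
     = -111/29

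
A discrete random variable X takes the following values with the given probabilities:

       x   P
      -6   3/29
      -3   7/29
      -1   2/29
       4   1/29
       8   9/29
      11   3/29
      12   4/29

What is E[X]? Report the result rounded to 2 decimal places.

4.00

E[X] = (3/29)·(-6) + (7/29)·(-3) + (2/29)·(-1) + (1/29)·4 + (9/29)·8 + (3/29)·11 + (4/29)·12
     = 4 ≈ 4.00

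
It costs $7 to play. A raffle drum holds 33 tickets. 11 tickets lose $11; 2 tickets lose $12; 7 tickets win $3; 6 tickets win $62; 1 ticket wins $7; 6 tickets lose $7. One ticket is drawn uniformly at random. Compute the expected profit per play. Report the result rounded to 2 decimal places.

-$0.55

E[payout] = (11/33)·(-11) + (2/33)·(-12) + (7/33)·3 + (6/33)·62 + (1/33)·7 + (6/33)·(-7) = 71/11
Expected profit = 71/11 − 7 = -6/11 ≈ -$0.55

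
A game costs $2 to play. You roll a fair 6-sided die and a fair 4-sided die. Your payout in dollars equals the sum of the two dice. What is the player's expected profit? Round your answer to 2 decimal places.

Distribution of the sum of the two dice: 2 w.p. 1/24, 3 w.p. 1/12, 4 w.p. 1/8, 5 w.p. 1/6, 6 w.p. 1/6, 7 w.p. 1/6, …
E[payout] = (1/24)·2 + (1/12)·3 + (1/8)·4 + (1/6)·5 + (1/6)·6 + (1/6)·7 + (1/8)·8 + (1/12)·9 + (1/24)·10 = 6
Expected profit = 6 − 2 = 4 ≈ $4.00

$4.00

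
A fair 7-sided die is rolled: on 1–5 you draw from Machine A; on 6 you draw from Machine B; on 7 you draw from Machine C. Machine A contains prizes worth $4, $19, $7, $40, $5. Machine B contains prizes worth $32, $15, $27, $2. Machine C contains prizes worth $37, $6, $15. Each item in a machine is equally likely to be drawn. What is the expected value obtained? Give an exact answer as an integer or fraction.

340/21 dollars

E[X | Machine A] = (4 + 19 + 7 + 40 + 5)/5 = 15
E[X | Machine B] = (32 + 15 + 27 + 2)/4 = 19
E[X | Machine C] = (37 + 6 + 15)/3 = 58/3
E[X] = (5/7)·15 + (1/7)·19 + (1/7)·58/3 = 340/21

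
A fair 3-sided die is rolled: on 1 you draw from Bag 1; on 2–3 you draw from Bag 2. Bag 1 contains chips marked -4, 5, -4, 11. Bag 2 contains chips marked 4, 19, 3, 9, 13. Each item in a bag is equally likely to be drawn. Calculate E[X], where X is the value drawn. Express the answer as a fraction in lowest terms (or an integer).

106/15

E[X | Bag 1] = (-4 + 5 − 4 + 11)/4 = 2
E[X | Bag 2] = (4 + 19 + 3 + 9 + 13)/5 = 48/5
E[X] = (1/3)·2 + (2/3)·48/5 = 106/15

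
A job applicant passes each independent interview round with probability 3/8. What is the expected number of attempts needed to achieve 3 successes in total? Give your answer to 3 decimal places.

8.000

By linearity (sum of 3 independent geometric waits), E[trials] = 3/p = 3/(3/8) = 8.
≈ 8.000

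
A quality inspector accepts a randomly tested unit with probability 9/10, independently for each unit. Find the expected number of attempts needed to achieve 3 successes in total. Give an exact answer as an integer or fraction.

10/3

By linearity (sum of 3 independent geometric waits), E[trials] = 3/p = 3/(9/10) = 10/3.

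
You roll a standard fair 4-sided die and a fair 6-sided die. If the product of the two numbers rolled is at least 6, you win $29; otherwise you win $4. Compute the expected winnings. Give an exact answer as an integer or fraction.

157/8 dollars

E[payout] = (3/8)·4 + (5/8)·29 = 157/8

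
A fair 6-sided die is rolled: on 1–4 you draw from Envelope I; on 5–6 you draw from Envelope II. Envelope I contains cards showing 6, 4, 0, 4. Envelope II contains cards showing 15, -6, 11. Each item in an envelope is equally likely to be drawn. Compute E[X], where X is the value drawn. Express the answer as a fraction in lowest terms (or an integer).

E[X | Envelope I] = (6 + 4 + 0 + 4)/4 = 7/2
E[X | Envelope II] = (15 − 6 + 11)/3 = 20/3
E[X] = (2/3)·7/2 + (1/3)·20/3 = 41/9

41/9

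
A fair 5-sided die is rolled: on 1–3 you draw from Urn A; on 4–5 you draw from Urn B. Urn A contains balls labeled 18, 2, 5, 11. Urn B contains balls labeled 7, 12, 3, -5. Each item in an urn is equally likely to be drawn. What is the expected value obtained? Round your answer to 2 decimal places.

E[X | Urn A] = (18 + 2 + 5 + 11)/4 = 9
E[X | Urn B] = (7 + 12 + 3 − 5)/4 = 17/4
E[X] = (3/5)·9 + (2/5)·17/4 = 71/10 ≈ 7.10

7.10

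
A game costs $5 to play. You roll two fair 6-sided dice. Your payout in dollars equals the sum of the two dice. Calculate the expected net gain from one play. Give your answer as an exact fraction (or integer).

$2

Distribution of the sum of the two dice: 2 w.p. 1/36, 3 w.p. 1/18, 4 w.p. 1/12, 5 w.p. 1/9, 6 w.p. 5/36, 7 w.p. 1/6, …
E[payout] = (1/36)·2 + (1/18)·3 + (1/12)·4 + (1/9)·5 + (5/36)·6 + (1/6)·7 + (5/36)·8 + (1/9)·9 + (1/12)·10 + (1/18)·11 + (1/36)·12 = 7
Expected profit = 7 − 5 = 2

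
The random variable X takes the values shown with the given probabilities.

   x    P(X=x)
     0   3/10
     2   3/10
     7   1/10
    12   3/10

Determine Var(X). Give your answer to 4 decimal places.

E[X] = (3/10)·0 + (3/10)·2 + (1/10)·7 + (3/10)·12 = 49/10
E[X²] = (3/10)·0 + (3/10)·4 + (1/10)·49 + (3/10)·144 = 493/10
Var(X) = 493/10 − (49/10)² = 2529/100 ≈ 25.2900

25.2900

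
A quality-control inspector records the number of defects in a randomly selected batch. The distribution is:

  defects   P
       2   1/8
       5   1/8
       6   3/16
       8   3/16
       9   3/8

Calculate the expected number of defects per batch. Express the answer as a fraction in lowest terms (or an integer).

55/8

E[X] = (1/8)·2 + (1/8)·5 + (3/16)·6 + (3/16)·8 + (3/8)·9
     = 55/8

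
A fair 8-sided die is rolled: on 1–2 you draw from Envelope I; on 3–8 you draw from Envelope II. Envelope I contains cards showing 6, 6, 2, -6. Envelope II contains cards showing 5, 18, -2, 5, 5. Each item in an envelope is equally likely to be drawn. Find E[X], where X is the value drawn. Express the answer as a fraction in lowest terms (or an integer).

103/20

E[X | Envelope I] = (6 + 6 + 2 − 6)/4 = 2
E[X | Envelope II] = (5 + 18 − 2 + 5 + 5)/5 = 31/5
E[X] = (1/4)·2 + (3/4)·31/5 = 103/20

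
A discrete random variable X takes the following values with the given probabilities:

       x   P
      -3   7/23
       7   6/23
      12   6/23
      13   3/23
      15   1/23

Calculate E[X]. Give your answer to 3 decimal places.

6.391

E[X] = (7/23)·(-3) + (6/23)·7 + (6/23)·12 + (3/23)·13 + (1/23)·15
     = 147/23 ≈ 6.391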